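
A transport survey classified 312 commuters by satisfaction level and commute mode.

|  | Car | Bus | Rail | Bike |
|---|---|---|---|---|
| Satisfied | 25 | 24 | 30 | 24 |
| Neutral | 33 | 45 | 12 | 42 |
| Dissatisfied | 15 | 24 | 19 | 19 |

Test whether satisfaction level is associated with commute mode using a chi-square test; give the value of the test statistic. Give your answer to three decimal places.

18.046

Row totals: 103, 132, 77. Column totals: 73, 93, 61, 85. Grand total N = 312.
Expected counts (row total × column total / N):
  Satisfied, Car: 103×73/312 = 24.0994
  Satisfied, Bus: 103×93/312 = 30.7019
  Satisfied, Rail: 103×61/312 = 20.1378
  Satisfied, Bike: 103×85/312 = 28.0609
  Neutral, Car: 132×73/312 = 30.8846
  Neutral, Bus: 132×93/312 = 39.3462
  Neutral, Rail: 132×61/312 = 25.8077
  Neutral, Bike: 132×85/312 = 35.9615
  Dissatisfied, Car: 77×73/312 = 18.0160
  Dissatisfied, Bus: 77×93/312 = 22.9519
  Dissatisfied, Rail: 77×61/312 = 15.0545
  Dissatisfied, Bike: 77×85/312 = 20.9776
Contributions (O − E)²/E:
  (25 − 24.0994)²/24.0994 = 0.0337
  (24 − 30.7019)²/30.7019 = 1.4630
  (30 − 20.1378)²/20.1378 = 4.8299
  (24 − 28.0609)²/28.0609 = 0.5877
  (33 − 30.8846)²/30.8846 = 0.1449
  (45 − 39.3462)²/39.3462 = 0.8124
  (12 − 25.8077)²/25.8077 = 7.3874
  (42 − 35.9615)²/35.9615 = 1.0140
  (15 − 18.0160)²/18.0160 = 0.5049
  (24 − 22.9519)²/22.9519 = 0.0479
  (19 − 15.0545)²/15.0545 = 1.0340
  (19 − 20.9776)²/20.9776 = 0.1864
χ² = 0.0337 + 1.4630 + 4.8299 + 0.5877 + 0.1449 + 0.8124 + 7.3874 + 1.0140 + 0.5049 + 0.0479 + 1.0340 + 0.1864 = 18.046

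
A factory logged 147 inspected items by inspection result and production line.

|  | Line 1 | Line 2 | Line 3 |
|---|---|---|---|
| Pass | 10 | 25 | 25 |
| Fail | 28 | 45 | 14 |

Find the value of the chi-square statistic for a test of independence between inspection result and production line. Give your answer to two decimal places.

12.82

Row totals: 60, 87. Column totals: 38, 70, 39. Grand total N = 147.
Expected counts (row total × column total / N):
  Pass, Line 1: 60×38/147 = 15.510
  Pass, Line 2: 60×70/147 = 28.571
  Pass, Line 3: 60×39/147 = 15.918
  Fail, Line 1: 87×38/147 = 22.490
  Fail, Line 2: 87×70/147 = 41.429
  Fail, Line 3: 87×39/147 = 23.082
Contributions (O − E)²/E:
  (10 − 15.510)²/15.510 = 1.9575
  (25 − 28.571)²/28.571 = 0.4463
  (25 − 15.918)²/15.918 = 5.1817
  (28 − 22.490)²/22.490 = 1.3499
  (45 − 41.429)²/41.429 = 0.3078
  (14 − 23.082)²/23.082 = 3.5735
χ² = 1.9575 + 0.4463 + 5.1817 + 1.3499 + 0.3078 + 3.5735 = 12.82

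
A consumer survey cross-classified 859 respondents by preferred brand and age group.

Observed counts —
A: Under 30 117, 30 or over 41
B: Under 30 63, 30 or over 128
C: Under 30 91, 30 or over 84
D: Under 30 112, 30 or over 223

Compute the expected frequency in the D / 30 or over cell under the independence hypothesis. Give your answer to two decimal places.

185.63

Row total (D) = 335; column total (30 or over) = 476; grand total N = 859.
Expected count = (row total × column total) / N = 335 × 476 / 859 = 185.63.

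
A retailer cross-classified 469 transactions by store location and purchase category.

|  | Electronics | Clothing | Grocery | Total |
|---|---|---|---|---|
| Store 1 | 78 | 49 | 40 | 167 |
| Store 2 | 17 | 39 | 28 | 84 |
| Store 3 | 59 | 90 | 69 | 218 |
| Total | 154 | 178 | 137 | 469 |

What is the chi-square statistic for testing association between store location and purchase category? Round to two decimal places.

24.06

Grand total N = 469.
Expected counts (row total × column total / N):
  Store 1, Electronics: 167×154/469 = 54.836
  Store 1, Clothing: 167×178/469 = 63.382
  Store 1, Grocery: 167×137/469 = 48.783
  Store 2, Electronics: 84×154/469 = 27.582
  Store 2, Clothing: 84×178/469 = 31.881
  Store 2, Grocery: 84×137/469 = 24.537
  Store 3, Electronics: 218×154/469 = 71.582
  Store 3, Clothing: 218×178/469 = 82.738
  Store 3, Grocery: 218×137/469 = 63.680
Contributions (O − E)²/E:
  (78 − 54.836)²/54.836 = 9.7850
  (49 − 63.382)²/63.382 = 3.2634
  (40 − 48.783)²/48.783 = 1.5813
  (17 − 27.582)²/27.582 = 4.0598
  (39 − 31.881)²/31.881 = 1.5897
  (28 − 24.537)²/24.537 = 0.4887
  (59 − 71.582)²/71.582 = 2.2115
  (90 − 82.738)²/82.738 = 0.6374
  (69 − 63.680)²/63.680 = 0.4444
χ² = 9.7850 + 3.2634 + 1.5813 + 4.0598 + 1.5897 + 0.4887 + 2.2115 + 0.6374 + 0.4444 = 24.06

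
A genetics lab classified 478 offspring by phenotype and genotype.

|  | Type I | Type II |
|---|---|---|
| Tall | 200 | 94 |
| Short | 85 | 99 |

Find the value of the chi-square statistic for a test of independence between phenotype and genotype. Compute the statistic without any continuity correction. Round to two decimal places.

Row totals: 294, 184. Column totals: 285, 193. Grand total N = 478.
Expected counts (row total × column total / N):
  Tall, Type I: 294×285/478 = 175.293
  Tall, Type II: 294×193/478 = 118.707
  Short, Type I: 184×285/478 = 109.707
  Short, Type II: 184×193/478 = 74.293
Contributions (O − E)²/E:
  (200 − 175.293)²/175.293 = 3.4824
  (94 − 118.707)²/118.707 = 5.1424
  (85 − 109.707)²/109.707 = 5.5642
  (99 − 74.293)²/74.293 = 8.2166
χ² = 3.4824 + 5.1424 + 5.5642 + 8.2166 = 22.41

22.41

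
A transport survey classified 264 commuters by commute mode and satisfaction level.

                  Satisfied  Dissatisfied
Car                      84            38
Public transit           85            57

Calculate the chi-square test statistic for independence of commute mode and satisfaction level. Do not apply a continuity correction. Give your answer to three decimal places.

Row totals: 122, 142. Column totals: 169, 95. Grand total N = 264.
Expected counts (row total × column total / N):
  Car, Satisfied: 122×169/264 = 78.0985
  Car, Dissatisfied: 122×95/264 = 43.9015
  Public transit, Satisfied: 142×169/264 = 90.9015
  Public transit, Dissatisfied: 142×95/264 = 51.0985
Contributions (O − E)²/E:
  (84 − 78.0985)²/78.0985 = 0.4459
  (38 − 43.9015)²/43.9015 = 0.7933
  (85 − 90.9015)²/90.9015 = 0.3831
  (57 − 51.0985)²/51.0985 = 0.6816
χ² = 0.4459 + 0.7933 + 0.3831 + 0.6816 = 2.304

2.304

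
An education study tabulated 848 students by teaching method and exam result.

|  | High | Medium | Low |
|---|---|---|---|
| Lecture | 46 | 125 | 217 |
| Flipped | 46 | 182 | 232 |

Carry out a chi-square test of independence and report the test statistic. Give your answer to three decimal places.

5.007

Row totals: 388, 460. Column totals: 92, 307, 449. Grand total N = 848.
Expected counts (row total × column total / N):
  Lecture, High: 388×92/848 = 42.0943
  Lecture, Medium: 388×307/848 = 140.4670
  Lecture, Low: 388×449/848 = 205.4387
  Flipped, High: 460×92/848 = 49.9057
  Flipped, Medium: 460×307/848 = 166.5330
  Flipped, Low: 460×449/848 = 243.5613
Contributions (O − E)²/E:
  (46 − 42.0943)²/42.0943 = 0.3624
  (125 − 140.4670)²/140.4670 = 1.7031
  (217 − 205.4387)²/205.4387 = 0.6506
  (46 − 49.9057)²/49.9057 = 0.3057
  (182 − 166.5330)²/166.5330 = 1.4365
  (232 − 243.5613)²/243.5613 = 0.5488
χ² = 0.3624 + 1.7031 + 0.6506 + 0.3057 + 1.4365 + 0.5488 = 5.007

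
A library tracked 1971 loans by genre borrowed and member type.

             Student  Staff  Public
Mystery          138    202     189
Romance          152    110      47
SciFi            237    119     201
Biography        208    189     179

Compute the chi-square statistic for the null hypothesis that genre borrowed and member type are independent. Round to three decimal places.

94.562

Row totals: 529, 309, 557, 576. Column totals: 735, 620, 616. Grand total N = 1971.
Expected counts (row total × column total / N):
  Mystery, Student: 529×735/1971 = 197.2679
  Mystery, Staff: 529×620/1971 = 166.4028
  Mystery, Public: 529×616/1971 = 165.3293
  Romance, Student: 309×735/1971 = 115.2283
  Romance, Staff: 309×620/1971 = 97.1994
  Romance, Public: 309×616/1971 = 96.5723
  SciFi, Student: 557×735/1971 = 207.7093
  SciFi, Staff: 557×620/1971 = 175.2106
  SciFi, Public: 557×616/1971 = 174.0802
  Biography, Student: 576×735/1971 = 214.7945
  Biography, Staff: 576×620/1971 = 181.1872
  Biography, Public: 576×616/1971 = 180.0183
Contributions (O − E)²/E:
  (138 − 197.2679)²/197.2679 = 17.8067
  (202 − 166.4028)²/166.4028 = 7.6150
  (189 − 165.3293)²/165.3293 = 3.3890
  (152 − 115.2283)²/115.2283 = 11.7346
  (110 − 97.1994)²/97.1994 = 1.6858
  (47 − 96.5723)²/96.5723 = 25.4464
  (237 − 207.7093)²/207.7093 = 4.1305
  (119 − 175.2106)²/175.2106 = 18.0333
  (201 − 174.0802)²/174.0802 = 4.1629
  (208 − 214.7945)²/214.7945 = 0.2149
  (189 − 181.1872)²/181.1872 = 0.3369
  (179 − 180.0183)²/180.0183 = 0.0058
χ² = 17.8067 + 7.6150 + 3.3890 + 11.7346 + 1.6858 + 25.4464 + 4.1305 + 18.0333 + 4.1629 + 0.2149 + 0.3369 + 0.0058 = 94.562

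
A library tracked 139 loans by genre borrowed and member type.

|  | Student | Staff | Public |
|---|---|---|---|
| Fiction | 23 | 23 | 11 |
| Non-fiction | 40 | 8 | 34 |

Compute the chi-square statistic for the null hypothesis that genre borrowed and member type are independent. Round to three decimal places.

19.743

Row totals: 57, 82. Column totals: 63, 31, 45. Grand total N = 139.
Expected counts (row total × column total / N):
  Fiction, Student: 57×63/139 = 25.8345
  Fiction, Staff: 57×31/139 = 12.7122
  Fiction, Public: 57×45/139 = 18.4532
  Non-fiction, Student: 82×63/139 = 37.1655
  Non-fiction, Staff: 82×31/139 = 18.2878
  Non-fiction, Public: 82×45/139 = 26.5468
Contributions (O − E)²/E:
  (23 − 25.8345)²/25.8345 = 0.3110
  (23 − 12.7122)²/12.7122 = 8.3258
  (11 − 18.4532)²/18.4532 = 3.0103
  (40 − 37.1655)²/37.1655 = 0.2162
  (8 − 18.2878)²/18.2878 = 5.7874
  (34 − 26.5468)²/26.5468 = 2.0925
χ² = 0.3110 + 8.3258 + 3.0103 + 0.2162 + 5.7874 + 2.0925 = 19.743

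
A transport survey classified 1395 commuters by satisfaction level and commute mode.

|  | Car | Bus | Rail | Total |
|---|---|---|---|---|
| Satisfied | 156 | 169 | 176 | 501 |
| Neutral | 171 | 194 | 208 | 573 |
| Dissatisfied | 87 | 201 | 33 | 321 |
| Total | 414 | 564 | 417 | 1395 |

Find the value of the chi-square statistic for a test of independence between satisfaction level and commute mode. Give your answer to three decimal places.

Grand total N = 1395.
Expected counts (row total × column total / N):
  Satisfied, Car: 501×414/1395 = 148.6839
  Satisfied, Bus: 501×564/1395 = 202.5548
  Satisfied, Rail: 501×417/1395 = 149.7613
  Neutral, Car: 573×414/1395 = 170.0516
  Neutral, Bus: 573×564/1395 = 231.6645
  Neutral, Rail: 573×417/1395 = 171.2839
  Dissatisfied, Car: 321×414/1395 = 95.2645
  Dissatisfied, Bus: 321×564/1395 = 129.7806
  Dissatisfied, Rail: 321×417/1395 = 95.9548
Contributions (O − E)²/E:
  (156 − 148.6839)²/148.6839 = 0.3600
  (169 − 202.5548)²/202.5548 = 5.5586
  (176 − 149.7613)²/149.7613 = 4.5971
  (171 − 170.0516)²/170.0516 = 0.0053
  (194 − 231.6645)²/231.6645 = 6.1236
  (208 − 171.2839)²/171.2839 = 7.8704
  (87 − 95.2645)²/95.2645 = 0.7170
  (201 − 129.7806)²/129.7806 = 39.0829
  (33 − 95.9548)²/95.9548 = 41.3039
χ² = 0.3600 + 5.5586 + 4.5971 + 0.0053 + 6.1236 + 7.8704 + 0.7170 + 39.0829 + 41.3039 = 105.619

105.619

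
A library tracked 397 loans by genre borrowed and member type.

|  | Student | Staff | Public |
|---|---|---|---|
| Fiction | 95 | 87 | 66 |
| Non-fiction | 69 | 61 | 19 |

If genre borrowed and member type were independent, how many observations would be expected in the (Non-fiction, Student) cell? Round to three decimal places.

61.552

Row total (Non-fiction) = 149; column total (Student) = 164; grand total N = 397.
Expected count = (row total × column total) / N = 149 × 164 / 397 = 61.552.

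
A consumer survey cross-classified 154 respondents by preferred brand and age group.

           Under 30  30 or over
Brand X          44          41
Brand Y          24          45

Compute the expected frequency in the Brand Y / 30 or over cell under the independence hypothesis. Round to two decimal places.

38.53

Row total (Brand Y) = 69; column total (30 or over) = 86; grand total N = 154.
Expected count = (row total × column total) / N = 69 × 86 / 154 = 38.53.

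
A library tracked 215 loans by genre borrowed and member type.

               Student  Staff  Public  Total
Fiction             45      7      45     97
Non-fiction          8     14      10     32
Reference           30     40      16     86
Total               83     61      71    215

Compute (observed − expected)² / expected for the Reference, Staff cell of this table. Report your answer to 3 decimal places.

9.974

Row total (Reference) = 86; column total (Staff) = 61; N = 215.
Expected count E = 86 × 61 / 215 = 24.4000.
Contribution = (O − E)²/E = (40 − 24.4000)² / 24.4000 = 9.974.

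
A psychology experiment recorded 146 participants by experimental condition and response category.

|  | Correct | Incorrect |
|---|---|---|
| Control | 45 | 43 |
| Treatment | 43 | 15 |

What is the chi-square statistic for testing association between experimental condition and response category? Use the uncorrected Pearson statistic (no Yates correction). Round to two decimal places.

Row totals: 88, 58. Column totals: 88, 58. Grand total N = 146.
Expected counts (row total × column total / N):
  Control, Correct: 88×88/146 = 53.041
  Control, Incorrect: 88×58/146 = 34.959
  Treatment, Correct: 58×88/146 = 34.959
  Treatment, Incorrect: 58×58/146 = 23.041
Contributions (O − E)²/E:
  (45 − 53.041)²/53.041 = 1.2190
  (43 − 34.959)²/34.959 = 1.8495
  (43 − 34.959)²/34.959 = 1.8495
  (15 − 23.041)²/23.041 = 2.8062
χ² = 1.2190 + 1.8495 + 1.8495 + 2.8062 = 7.72

7.72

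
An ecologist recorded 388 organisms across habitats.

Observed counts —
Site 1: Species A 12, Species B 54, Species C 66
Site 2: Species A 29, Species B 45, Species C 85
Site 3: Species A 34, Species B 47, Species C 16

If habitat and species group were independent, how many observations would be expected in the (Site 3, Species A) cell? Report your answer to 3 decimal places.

18.750

Row total (Site 3) = 97; column total (Species A) = 75; grand total N = 388.
Expected count = (row total × column total) / N = 97 × 75 / 388 = 18.750.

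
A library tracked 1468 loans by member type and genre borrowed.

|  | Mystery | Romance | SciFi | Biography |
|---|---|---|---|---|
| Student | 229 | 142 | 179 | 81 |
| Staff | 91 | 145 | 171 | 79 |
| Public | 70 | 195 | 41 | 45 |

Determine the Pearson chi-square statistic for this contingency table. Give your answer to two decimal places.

Row totals: 631, 486, 351. Column totals: 390, 482, 391, 205. Grand total N = 1468.
Expected counts (row total × column total / N):
  Student, Mystery: 631×390/1468 = 167.636
  Student, Romance: 631×482/1468 = 207.181
  Student, SciFi: 631×391/1468 = 168.066
  Student, Biography: 631×205/1468 = 88.116
  Staff, Mystery: 486×390/1468 = 129.114
  Staff, Romance: 486×482/1468 = 159.572
  Staff, SciFi: 486×391/1468 = 129.446
  Staff, Biography: 486×205/1468 = 67.868
  Public, Mystery: 351×390/1468 = 93.249
  Public, Romance: 351×482/1468 = 115.247
  Public, SciFi: 351×391/1468 = 93.488
  Public, Biography: 351×205/1468 = 49.016
Contributions (O − E)²/E:
  (229 − 167.636)²/167.636 = 22.4626
  (142 − 207.181)²/207.181 = 20.5065
  (179 − 168.066)²/168.066 = 0.7113
  (81 − 88.116)²/88.116 = 0.5747
  (91 − 129.114)²/129.114 = 11.2511
  (145 − 159.572)²/159.572 = 1.3307
  (171 − 129.446)²/129.446 = 13.3394
  (79 − 67.868)²/67.868 = 1.8259
  (70 − 93.249)²/93.249 = 5.7965
  (195 − 115.247)²/115.247 = 55.1905
  (41 − 93.488)²/93.488 = 29.4689
  (45 − 49.016)²/49.016 = 0.3290
χ² = 22.4626 + 20.5065 + 0.7113 + 0.5747 + 11.2511 + 1.3307 + 13.3394 + 1.8259 + 5.7965 + 55.1905 + 29.4689 + 0.3290 = 162.79

162.79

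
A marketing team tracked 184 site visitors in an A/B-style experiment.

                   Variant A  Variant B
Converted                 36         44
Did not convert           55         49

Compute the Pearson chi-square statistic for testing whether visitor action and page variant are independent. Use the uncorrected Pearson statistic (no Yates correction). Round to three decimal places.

1.125

Row totals: 80, 104. Column totals: 91, 93. Grand total N = 184.
Expected counts (row total × column total / N):
  Converted, Variant A: 80×91/184 = 39.5652
  Converted, Variant B: 80×93/184 = 40.4348
  Did not convert, Variant A: 104×91/184 = 51.4348
  Did not convert, Variant B: 104×93/184 = 52.5652
Contributions (O − E)²/E:
  (36 − 39.5652)²/39.5652 = 0.3213
  (44 − 40.4348)²/40.4348 = 0.3143
  (55 − 51.4348)²/51.4348 = 0.2471
  (49 − 52.5652)²/52.5652 = 0.2418
χ² = 0.3213 + 0.3143 + 0.2471 + 0.2418 = 1.125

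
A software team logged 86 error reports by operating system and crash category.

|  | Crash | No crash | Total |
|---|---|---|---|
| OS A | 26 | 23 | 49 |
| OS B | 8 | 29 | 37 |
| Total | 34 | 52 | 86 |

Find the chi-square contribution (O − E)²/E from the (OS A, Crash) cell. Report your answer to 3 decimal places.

Row total (OS A) = 49; column total (Crash) = 34; N = 86.
Expected count E = 49 × 34 / 86 = 19.3721.
Contribution = (O − E)²/E = (26 − 19.3721)² / 19.3721 = 2.268.

2.268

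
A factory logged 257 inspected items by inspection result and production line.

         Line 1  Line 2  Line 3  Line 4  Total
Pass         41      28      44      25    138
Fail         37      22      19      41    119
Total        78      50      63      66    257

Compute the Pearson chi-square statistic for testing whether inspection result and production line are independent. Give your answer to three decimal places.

Grand total N = 257.
Expected counts (row total × column total / N):
  Pass, Line 1: 138×78/257 = 41.8833
  Pass, Line 2: 138×50/257 = 26.8482
  Pass, Line 3: 138×63/257 = 33.8288
  Pass, Line 4: 138×66/257 = 35.4397
  Fail, Line 1: 119×78/257 = 36.1167
  Fail, Line 2: 119×50/257 = 23.1518
  Fail, Line 3: 119×63/257 = 29.1712
  Fail, Line 4: 119×66/257 = 30.5603
Contributions (O − E)²/E:
  (41 − 41.8833)²/41.8833 = 0.0186
  (28 − 26.8482)²/26.8482 = 0.0494
  (44 − 33.8288)²/33.8288 = 3.0581
  (25 − 35.4397)²/35.4397 = 3.0753
  (37 − 36.1167)²/36.1167 = 0.0216
  (22 − 23.1518)²/23.1518 = 0.0573
  (19 − 29.1712)²/29.1712 = 3.5464
  (41 − 30.5603)²/30.5603 = 3.5663
χ² = 0.0186 + 0.0494 + 3.0581 + 3.0753 + 0.0216 + 0.0573 + 3.5464 + 3.5663 = 13.393

13.393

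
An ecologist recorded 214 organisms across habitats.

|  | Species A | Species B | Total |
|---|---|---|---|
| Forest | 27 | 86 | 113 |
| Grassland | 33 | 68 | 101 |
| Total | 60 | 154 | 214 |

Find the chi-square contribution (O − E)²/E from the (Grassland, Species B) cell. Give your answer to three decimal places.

Row total (Grassland) = 101; column total (Species B) = 154; N = 214.
Expected count E = 101 × 154 / 214 = 72.6822.
Contribution = (O − E)²/E = (68 − 72.6822)² / 72.6822 = 0.302.

0.302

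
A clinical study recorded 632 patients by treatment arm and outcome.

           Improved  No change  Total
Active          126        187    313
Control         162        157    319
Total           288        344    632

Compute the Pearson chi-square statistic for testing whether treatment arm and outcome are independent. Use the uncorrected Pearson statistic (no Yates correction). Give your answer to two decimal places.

7.06

Grand total N = 632.
Expected counts (row total × column total / N):
  Active, Improved: 313×288/632 = 142.633
  Active, No change: 313×344/632 = 170.367
  Control, Improved: 319×288/632 = 145.367
  Control, No change: 319×344/632 = 173.633
Contributions (O − E)²/E:
  (126 − 142.633)²/142.633 = 1.9396
  (187 − 170.367)²/170.367 = 1.6239
  (162 − 145.367)²/145.367 = 1.9032
  (157 − 173.633)²/173.633 = 1.5933
χ² = 1.9396 + 1.6239 + 1.9032 + 1.5933 = 7.06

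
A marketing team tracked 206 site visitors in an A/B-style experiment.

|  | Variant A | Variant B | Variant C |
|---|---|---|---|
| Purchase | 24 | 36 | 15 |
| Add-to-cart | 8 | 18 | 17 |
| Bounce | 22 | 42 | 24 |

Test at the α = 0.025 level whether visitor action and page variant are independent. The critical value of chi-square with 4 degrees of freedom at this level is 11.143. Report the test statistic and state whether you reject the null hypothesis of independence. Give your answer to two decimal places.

Row totals: 75, 43, 88. Column totals: 54, 96, 56. Grand total N = 206.
Expected counts (row total × column total / N):
  Purchase, Variant A: 75×54/206 = 19.660
  Purchase, Variant B: 75×96/206 = 34.951
  Purchase, Variant C: 75×56/206 = 20.388
  Add-to-cart, Variant A: 43×54/206 = 11.272
  Add-to-cart, Variant B: 43×96/206 = 20.039
  Add-to-cart, Variant C: 43×56/206 = 11.689
  Bounce, Variant A: 88×54/206 = 23.068
  Bounce, Variant B: 88×96/206 = 41.010
  Bounce, Variant C: 88×56/206 = 23.922
Contributions (O − E)²/E:
  (24 − 19.660)²/19.660 = 0.9581
  (36 − 34.951)²/34.951 = 0.0315
  (15 − 20.388)²/20.388 = 1.4239
  (8 − 11.272)²/11.272 = 0.9498
  (18 − 20.039)²/20.039 = 0.2075
  (17 − 11.689)²/11.689 = 2.4131
  (22 − 23.068)²/23.068 = 0.0494
  (42 − 41.010)²/41.010 = 0.0239
  (24 − 23.922)²/23.922 = 0.0003
χ² = 0.9581 + 0.0315 + 1.4239 + 0.9498 + 0.2075 + 2.4131 + 0.0494 + 0.0239 + 0.0003 = 6.06
df = (3−1)(3−1) = 4. Since 6.06 < 11.143, fail to reject the null hypothesis of independence at α = 0.025.

6.06; fail to reject H₀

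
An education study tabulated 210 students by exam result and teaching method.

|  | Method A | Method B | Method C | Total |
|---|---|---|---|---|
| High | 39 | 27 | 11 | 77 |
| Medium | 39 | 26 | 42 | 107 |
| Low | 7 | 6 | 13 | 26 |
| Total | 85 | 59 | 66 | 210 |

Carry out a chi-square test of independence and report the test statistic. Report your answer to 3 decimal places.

17.828

Grand total N = 210.
Expected counts (row total × column total / N):
  High, Method A: 77×85/210 = 31.1667
  High, Method B: 77×59/210 = 21.6333
  High, Method C: 77×66/210 = 24.2000
  Medium, Method A: 107×85/210 = 43.3095
  Medium, Method B: 107×59/210 = 30.0619
  Medium, Method C: 107×66/210 = 33.6286
  Low, Method A: 26×85/210 = 10.5238
  Low, Method B: 26×59/210 = 7.3048
  Low, Method C: 26×66/210 = 8.1714
Contributions (O − E)²/E:
  (39 − 31.1667)²/31.1667 = 1.9688
  (27 − 21.6333)²/21.6333 = 1.3313
  (11 − 24.2000)²/24.2000 = 7.2000
  (39 − 43.3095)²/43.3095 = 0.4288
  (26 − 30.0619)²/30.0619 = 0.5488
  (42 − 33.6286)²/33.6286 = 2.0840
  (7 − 10.5238)²/10.5238 = 1.1799
  (6 − 7.3048)²/7.3048 = 0.2331
  (13 − 8.1714)²/8.1714 = 2.8533
χ² = 1.9688 + 1.3313 + 7.2000 + 0.4288 + 0.5488 + 2.0840 + 1.1799 + 0.2331 + 2.8533 = 17.828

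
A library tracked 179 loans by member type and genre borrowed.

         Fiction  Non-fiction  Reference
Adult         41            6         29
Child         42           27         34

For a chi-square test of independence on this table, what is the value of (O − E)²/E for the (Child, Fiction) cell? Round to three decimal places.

0.695

Row total (Child) = 103; column total (Fiction) = 83; N = 179.
Expected count E = 103 × 83 / 179 = 47.7598.
Contribution = (O − E)²/E = (42 − 47.7598)² / 47.7598 = 0.695.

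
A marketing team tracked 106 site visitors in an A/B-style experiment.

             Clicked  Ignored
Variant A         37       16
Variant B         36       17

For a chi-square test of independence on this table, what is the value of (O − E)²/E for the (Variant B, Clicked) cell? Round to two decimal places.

0.01

Row total (Variant B) = 53; column total (Clicked) = 73; N = 106.
Expected count E = 53 × 73 / 106 = 36.500.
Contribution = (O − E)²/E = (36 − 36.500)² / 36.500 = 0.01.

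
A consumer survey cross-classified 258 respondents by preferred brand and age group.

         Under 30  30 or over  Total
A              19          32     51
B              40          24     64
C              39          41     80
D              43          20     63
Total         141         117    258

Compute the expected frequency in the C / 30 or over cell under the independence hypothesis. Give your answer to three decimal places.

Row total (C) = 80; column total (30 or over) = 117; grand total N = 258.
Expected count = (row total × column total) / N = 80 × 117 / 258 = 36.279.

36.279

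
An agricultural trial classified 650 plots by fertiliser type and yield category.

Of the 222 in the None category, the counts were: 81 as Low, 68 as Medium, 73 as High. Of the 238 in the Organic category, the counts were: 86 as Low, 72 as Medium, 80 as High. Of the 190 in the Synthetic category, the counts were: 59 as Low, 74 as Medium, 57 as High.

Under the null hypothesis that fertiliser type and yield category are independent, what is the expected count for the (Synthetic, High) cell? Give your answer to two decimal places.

61.38

Row total (Synthetic) = 190; column total (High) = 210; grand total N = 650.
Expected count = (row total × column total) / N = 190 × 210 / 650 = 61.38.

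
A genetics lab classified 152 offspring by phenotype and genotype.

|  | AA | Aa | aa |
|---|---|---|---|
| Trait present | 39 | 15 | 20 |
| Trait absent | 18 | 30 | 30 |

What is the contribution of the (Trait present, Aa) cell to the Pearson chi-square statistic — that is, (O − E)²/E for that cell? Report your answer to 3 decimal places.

Row total (Trait present) = 74; column total (Aa) = 45; N = 152.
Expected count E = 74 × 45 / 152 = 21.9079.
Contribution = (O − E)²/E = (15 − 21.9079)² / 21.9079 = 2.178.

2.178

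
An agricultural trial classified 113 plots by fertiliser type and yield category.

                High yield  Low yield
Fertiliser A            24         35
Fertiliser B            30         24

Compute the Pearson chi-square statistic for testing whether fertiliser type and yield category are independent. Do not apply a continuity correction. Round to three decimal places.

2.501

Row totals: 59, 54. Column totals: 54, 59. Grand total N = 113.
Expected counts (row total × column total / N):
  Fertiliser A, High yield: 59×54/113 = 28.1947
  Fertiliser A, Low yield: 59×59/113 = 30.8053
  Fertiliser B, High yield: 54×54/113 = 25.8053
  Fertiliser B, Low yield: 54×59/113 = 28.1947
Contributions (O − E)²/E:
  (24 − 28.1947)²/28.1947 = 0.6241
  (35 − 30.8053)²/30.8053 = 0.5712
  (30 − 25.8053)²/25.8053 = 0.6819
  (24 − 28.1947)²/28.1947 = 0.6241
χ² = 0.6241 + 0.5712 + 0.6819 + 0.6241 = 2.501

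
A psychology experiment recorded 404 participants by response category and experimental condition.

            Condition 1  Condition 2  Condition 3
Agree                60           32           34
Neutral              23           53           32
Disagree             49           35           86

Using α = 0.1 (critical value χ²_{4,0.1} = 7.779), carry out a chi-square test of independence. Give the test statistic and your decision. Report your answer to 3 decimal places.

46.069; reject H₀

Row totals: 126, 108, 170. Column totals: 132, 120, 152. Grand total N = 404.
Expected counts (row total × column total / N):
  Agree, Condition 1: 126×132/404 = 41.1683
  Agree, Condition 2: 126×120/404 = 37.4257
  Agree, Condition 3: 126×152/404 = 47.4059
  Neutral, Condition 1: 108×132/404 = 35.2871
  Neutral, Condition 2: 108×120/404 = 32.0792
  Neutral, Condition 3: 108×152/404 = 40.6337
  Disagree, Condition 1: 170×132/404 = 55.5446
  Disagree, Condition 2: 170×120/404 = 50.4950
  Disagree, Condition 3: 170×152/404 = 63.9604
Contributions (O − E)²/E:
  (60 − 41.1683)²/41.1683 = 8.6142
  (32 − 37.4257)²/37.4257 = 0.7866
  (34 − 47.4059)²/47.4059 = 3.7911
  (23 − 35.2871)²/35.2871 = 4.2784
  (53 − 32.0792)²/32.0792 = 13.6437
  (32 − 40.6337)²/40.6337 = 1.8345
  (49 − 55.5446)²/55.5446 = 0.7711
  (35 − 50.4950)²/50.4950 = 4.7548
  (86 − 63.9604)²/63.9604 = 7.5944
χ² = 8.6142 + 0.7866 + 3.7911 + 4.2784 + 13.6437 + 1.8345 + 0.7711 + 4.7548 + 7.5944 = 46.069
df = (3−1)(3−1) = 4. Since 46.069 > 7.779, reject the null hypothesis of independence at α = 0.1.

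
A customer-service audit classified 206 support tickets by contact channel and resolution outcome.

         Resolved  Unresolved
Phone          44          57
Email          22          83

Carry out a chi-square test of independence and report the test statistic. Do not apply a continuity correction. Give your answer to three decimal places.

Row totals: 101, 105. Column totals: 66, 140. Grand total N = 206.
Expected counts (row total × column total / N):
  Phone, Resolved: 101×66/206 = 32.3592
  Phone, Unresolved: 101×140/206 = 68.6408
  Email, Resolved: 105×66/206 = 33.6408
  Email, Unresolved: 105×140/206 = 71.3592
Contributions (O − E)²/E:
  (44 − 32.3592)²/32.3592 = 4.1876
  (57 − 68.6408)²/68.6408 = 1.9742
  (22 − 33.6408)²/33.6408 = 4.0281
  (83 − 71.3592)²/71.3592 = 1.8990
χ² = 4.1876 + 1.9742 + 4.0281 + 1.8990 = 12.089

12.089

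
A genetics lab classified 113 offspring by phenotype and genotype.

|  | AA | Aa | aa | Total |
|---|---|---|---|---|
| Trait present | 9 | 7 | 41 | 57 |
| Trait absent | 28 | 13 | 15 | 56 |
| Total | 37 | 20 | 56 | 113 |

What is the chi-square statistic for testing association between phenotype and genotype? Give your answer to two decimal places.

Grand total N = 113.
Expected counts (row total × column total / N):
  Trait present, AA: 57×37/113 = 18.664
  Trait present, Aa: 57×20/113 = 10.088
  Trait present, aa: 57×56/113 = 28.248
  Trait absent, AA: 56×37/113 = 18.336
  Trait absent, Aa: 56×20/113 = 9.912
  Trait absent, aa: 56×56/113 = 27.752
Contributions (O − E)²/E:
  (9 − 18.664)²/18.664 = 5.0039
  (7 − 10.088)²/10.088 = 0.9453
  (41 − 28.248)²/28.248 = 5.7566
  (28 − 18.336)²/18.336 = 5.0934
  (13 − 9.912)²/9.912 = 0.9620
  (15 − 27.752)²/27.752 = 5.8595
χ² = 5.0039 + 0.9453 + 5.7566 + 5.0934 + 0.9620 + 5.8595 = 23.62

23.62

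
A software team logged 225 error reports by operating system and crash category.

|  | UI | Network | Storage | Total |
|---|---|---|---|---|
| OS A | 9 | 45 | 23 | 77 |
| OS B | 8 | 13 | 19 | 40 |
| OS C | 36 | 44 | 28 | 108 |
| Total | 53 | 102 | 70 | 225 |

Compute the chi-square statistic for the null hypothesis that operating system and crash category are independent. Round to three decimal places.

Grand total N = 225.
Expected counts (row total × column total / N):
  OS A, UI: 77×53/225 = 18.13778
  OS A, Network: 77×102/225 = 34.90667
  OS A, Storage: 77×70/225 = 23.95556
  OS B, UI: 40×53/225 = 9.42222
  OS B, Network: 40×102/225 = 18.13333
  OS B, Storage: 40×70/225 = 12.44444
  OS C, UI: 108×53/225 = 25.44000
  OS C, Network: 108×102/225 = 48.96000
  OS C, Storage: 108×70/225 = 33.60000
Contributions (O − E)²/E:
  (9 − 18.13778)²/18.13778 = 4.6036
  (45 − 34.90667)²/34.90667 = 2.9185
  (23 − 23.95556)²/23.95556 = 0.0381
  (8 − 9.42222)²/9.42222 = 0.2147
  (13 − 18.13333)²/18.13333 = 1.4532
  (19 − 12.44444)²/12.44444 = 3.4534
  (36 − 25.44000)²/25.44000 = 4.3834
  (44 − 48.96000)²/48.96000 = 0.5025
  (28 − 33.60000)²/33.60000 = 0.9333
χ² = 4.6036 + 2.9185 + 0.0381 + 0.2147 + 1.4532 + 3.4534 + 4.3834 + 0.5025 + 0.9333 = 18.501

18.501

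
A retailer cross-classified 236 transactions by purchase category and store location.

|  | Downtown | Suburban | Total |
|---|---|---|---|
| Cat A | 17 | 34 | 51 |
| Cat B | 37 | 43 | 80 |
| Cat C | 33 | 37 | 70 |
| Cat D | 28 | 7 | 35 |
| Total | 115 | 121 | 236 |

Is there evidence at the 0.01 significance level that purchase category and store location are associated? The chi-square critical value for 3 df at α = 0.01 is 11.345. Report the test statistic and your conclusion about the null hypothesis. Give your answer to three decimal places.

18.805; reject H₀

Grand total N = 236.
Expected counts (row total × column total / N):
  Cat A, Downtown: 51×115/236 = 24.8517
  Cat A, Suburban: 51×121/236 = 26.1483
  Cat B, Downtown: 80×115/236 = 38.9831
  Cat B, Suburban: 80×121/236 = 41.0169
  Cat C, Downtown: 70×115/236 = 34.1102
  Cat C, Suburban: 70×121/236 = 35.8898
  Cat D, Downtown: 35×115/236 = 17.0551
  Cat D, Suburban: 35×121/236 = 17.9449
Contributions (O − E)²/E:
  (17 − 24.8517)²/24.8517 = 2.4807
  (34 − 26.1483)²/26.1483 = 2.3577
  (37 − 38.9831)²/38.9831 = 0.1009
  (43 − 41.0169)²/41.0169 = 0.0959
  (33 − 34.1102)²/34.1102 = 0.0361
  (37 − 35.8898)²/35.8898 = 0.0343
  (28 − 17.0551)²/17.0551 = 7.0238
  (7 − 17.9449)²/17.9449 = 6.6755
χ² = 2.4807 + 2.3577 + 0.1009 + 0.0959 + 0.0361 + 0.0343 + 7.0238 + 6.6755 = 18.805
df = (4−1)(2−1) = 3. Since 18.805 > 11.345, reject the null hypothesis of independence at α = 0.01.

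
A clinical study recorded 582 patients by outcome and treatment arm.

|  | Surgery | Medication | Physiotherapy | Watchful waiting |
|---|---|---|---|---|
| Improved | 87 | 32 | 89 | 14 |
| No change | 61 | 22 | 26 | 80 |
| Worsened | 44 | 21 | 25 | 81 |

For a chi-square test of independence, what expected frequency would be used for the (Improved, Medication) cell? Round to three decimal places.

Row total (Improved) = 222; column total (Medication) = 75; grand total N = 582.
Expected count = (row total × column total) / N = 222 × 75 / 582 = 28.608.

28.608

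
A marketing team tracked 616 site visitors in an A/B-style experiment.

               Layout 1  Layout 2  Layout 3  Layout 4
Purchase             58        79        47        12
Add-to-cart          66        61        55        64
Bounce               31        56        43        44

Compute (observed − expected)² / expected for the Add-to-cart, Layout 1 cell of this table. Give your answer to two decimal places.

Row total (Add-to-cart) = 246; column total (Layout 1) = 155; N = 616.
Expected count E = 246 × 155 / 616 = 61.899.
Contribution = (O − E)²/E = (66 − 61.899)² / 61.899 = 0.27.

0.27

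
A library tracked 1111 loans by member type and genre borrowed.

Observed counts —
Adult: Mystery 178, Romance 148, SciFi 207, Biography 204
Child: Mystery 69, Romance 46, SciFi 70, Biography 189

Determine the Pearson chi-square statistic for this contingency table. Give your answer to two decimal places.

Row totals: 737, 374. Column totals: 247, 194, 277, 393. Grand total N = 1111.
Expected counts (row total × column total / N):
  Adult, Mystery: 737×247/1111 = 163.851
  Adult, Romance: 737×194/1111 = 128.693
  Adult, SciFi: 737×277/1111 = 183.752
  Adult, Biography: 737×393/1111 = 260.703
  Child, Mystery: 374×247/1111 = 83.149
  Child, Romance: 374×194/1111 = 65.307
  Child, SciFi: 374×277/1111 = 93.248
  Child, Biography: 374×393/1111 = 132.297
Contributions (O − E)²/E:
  (178 − 163.851)²/163.851 = 1.2218
  (148 − 128.693)²/128.693 = 2.8965
  (207 − 183.752)²/183.752 = 2.9413
  (204 − 260.703)²/260.703 = 12.3329
  (69 − 83.149)²/83.149 = 2.4077
  (46 − 65.307)²/65.307 = 5.7078
  (70 − 93.248)²/93.248 = 5.7960
  (189 − 132.297)²/132.297 = 24.3031
χ² = 1.2218 + 2.8965 + 2.9413 + 12.3329 + 2.4077 + 5.7078 + 5.7960 + 24.3031 = 57.61

57.61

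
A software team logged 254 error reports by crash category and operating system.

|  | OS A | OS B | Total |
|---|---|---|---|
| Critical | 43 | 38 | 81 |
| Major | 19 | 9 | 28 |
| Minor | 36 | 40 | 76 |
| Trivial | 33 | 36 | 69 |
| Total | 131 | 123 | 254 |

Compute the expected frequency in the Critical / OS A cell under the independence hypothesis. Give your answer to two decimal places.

41.78

Row total (Critical) = 81; column total (OS A) = 131; grand total N = 254.
Expected count = (row total × column total) / N = 81 × 131 / 254 = 41.78.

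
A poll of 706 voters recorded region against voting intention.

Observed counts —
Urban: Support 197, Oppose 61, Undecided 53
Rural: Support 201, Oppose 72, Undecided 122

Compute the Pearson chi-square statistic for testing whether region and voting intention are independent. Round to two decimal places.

18.42

Row totals: 311, 395. Column totals: 398, 133, 175. Grand total N = 706.
Expected counts (row total × column total / N):
  Urban, Support: 311×398/706 = 175.323
  Urban, Oppose: 311×133/706 = 58.588
  Urban, Undecided: 311×175/706 = 77.089
  Rural, Support: 395×398/706 = 222.677
  Rural, Oppose: 395×133/706 = 74.412
  Rural, Undecided: 395×175/706 = 97.911
Contributions (O − E)²/E:
  (197 − 175.323)²/175.323 = 2.6802
  (61 − 58.588)²/58.588 = 0.0993
  (53 − 77.089)²/77.089 = 7.5274
  (201 − 222.677)²/222.677 = 2.1102
  (72 − 74.412)²/74.412 = 0.0782
  (122 − 97.911)²/97.911 = 5.9266
χ² = 2.6802 + 0.0993 + 7.5274 + 2.1102 + 0.0782 + 5.9266 = 18.42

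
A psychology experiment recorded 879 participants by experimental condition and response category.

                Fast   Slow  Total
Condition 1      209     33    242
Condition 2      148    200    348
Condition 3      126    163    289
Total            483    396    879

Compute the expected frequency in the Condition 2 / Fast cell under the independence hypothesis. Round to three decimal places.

191.222

Row total (Condition 2) = 348; column total (Fast) = 483; grand total N = 879.
Expected count = (row total × column total) / N = 348 × 483 / 879 = 191.222.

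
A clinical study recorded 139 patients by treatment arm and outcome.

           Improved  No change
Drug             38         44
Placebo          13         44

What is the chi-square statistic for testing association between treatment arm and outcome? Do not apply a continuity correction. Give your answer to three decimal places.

8.018

Row totals: 82, 57. Column totals: 51, 88. Grand total N = 139.
Expected counts (row total × column total / N):
  Drug, Improved: 82×51/139 = 30.0863
  Drug, No change: 82×88/139 = 51.9137
  Placebo, Improved: 57×51/139 = 20.9137
  Placebo, No change: 57×88/139 = 36.0863
Contributions (O − E)²/E:
  (38 − 30.0863)²/30.0863 = 2.0816
  (44 − 51.9137)²/51.9137 = 1.2064
  (13 − 20.9137)²/20.9137 = 2.9945
  (44 − 36.0863)²/36.0863 = 1.7355
χ² = 2.0816 + 1.2064 + 2.9945 + 1.7355 = 8.018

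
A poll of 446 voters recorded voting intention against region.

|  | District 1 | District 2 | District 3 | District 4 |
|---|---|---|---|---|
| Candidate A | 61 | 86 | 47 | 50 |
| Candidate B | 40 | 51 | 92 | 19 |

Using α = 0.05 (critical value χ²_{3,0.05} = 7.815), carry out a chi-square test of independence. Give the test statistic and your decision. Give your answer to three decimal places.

38.187; reject H₀

Row totals: 244, 202. Column totals: 101, 137, 139, 69. Grand total N = 446.
Expected counts (row total × column total / N):
  Candidate A, District 1: 244×101/446 = 55.2556
  Candidate A, District 2: 244×137/446 = 74.9507
  Candidate A, District 3: 244×139/446 = 76.0448
  Candidate A, District 4: 244×69/446 = 37.7489
  Candidate B, District 1: 202×101/446 = 45.7444
  Candidate B, District 2: 202×137/446 = 62.0493
  Candidate B, District 3: 202×139/446 = 62.9552
  Candidate B, District 4: 202×69/446 = 31.2511
Contributions (O − E)²/E:
  (61 − 55.2556)²/55.2556 = 0.5972
  (86 − 74.9507)²/74.9507 = 1.6289
  (47 − 76.0448)²/76.0448 = 11.0935
  (50 − 37.7489)²/37.7489 = 3.9760
  (40 − 45.7444)²/45.7444 = 0.7214
  (51 − 62.0493)²/62.0493 = 1.9676
  (92 − 62.9552)²/62.9552 = 13.4000
  (19 − 31.2511)²/31.2511 = 4.8027
χ² = 0.5972 + 1.6289 + 11.0935 + 3.9760 + 0.7214 + 1.9676 + 13.4000 + 4.8027 = 38.187
df = (2−1)(4−1) = 3. Since 38.187 > 7.815, reject the null hypothesis of independence at α = 0.05.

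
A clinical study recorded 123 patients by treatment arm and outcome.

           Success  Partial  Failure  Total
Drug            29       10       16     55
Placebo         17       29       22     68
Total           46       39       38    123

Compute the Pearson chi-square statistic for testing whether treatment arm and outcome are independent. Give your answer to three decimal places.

Grand total N = 123.
Expected counts (row total × column total / N):
  Drug, Success: 55×46/123 = 20.5691
  Drug, Partial: 55×39/123 = 17.4390
  Drug, Failure: 55×38/123 = 16.9919
  Placebo, Success: 68×46/123 = 25.4309
  Placebo, Partial: 68×39/123 = 21.5610
  Placebo, Failure: 68×38/123 = 21.0081
Contributions (O − E)²/E:
  (29 − 20.5691)²/20.5691 = 3.4557
  (10 − 17.4390)²/17.4390 = 3.1733
  (16 − 16.9919)²/16.9919 = 0.0579
  (17 − 25.4309)²/25.4309 = 2.7950
  (29 − 21.5610)²/21.5610 = 2.5666
  (22 − 21.0081)²/21.0081 = 0.0468
χ² = 3.4557 + 3.1733 + 0.0579 + 2.7950 + 2.5666 + 0.0468 = 12.095

12.095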